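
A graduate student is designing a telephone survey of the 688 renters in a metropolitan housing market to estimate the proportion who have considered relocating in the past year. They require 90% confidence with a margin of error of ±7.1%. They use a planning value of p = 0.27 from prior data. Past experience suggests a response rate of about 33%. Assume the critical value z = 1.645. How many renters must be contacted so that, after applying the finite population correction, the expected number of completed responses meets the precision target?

Completed interviews needed (unadjusted): n₀ = 1.645² × 0.1971 / 0.071² ≈ 105.80 → 106.
FPC for N = 688: n = 106 / (1 + 105/688) = 106 / 1.1526 ≈ 91.96 → 92.
At a 33% response rate, contacts needed = 92 / 0.33 ≈ 278.79 → 279.

279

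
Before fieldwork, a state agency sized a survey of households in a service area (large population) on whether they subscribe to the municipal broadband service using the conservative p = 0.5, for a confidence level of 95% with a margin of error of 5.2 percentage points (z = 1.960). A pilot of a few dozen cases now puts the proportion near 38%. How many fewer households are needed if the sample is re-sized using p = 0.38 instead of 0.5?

21

Conservative (p = 0.5): n = 1.960² × 0.25 / 0.052² ≈ 355.18 → 356.
Using p = 0.38: p(1−p) = 0.2356, so n = 1.960² × 0.2356 / 0.052² ≈ 334.72 → 335.
Reduction: 356 − 335 = 21.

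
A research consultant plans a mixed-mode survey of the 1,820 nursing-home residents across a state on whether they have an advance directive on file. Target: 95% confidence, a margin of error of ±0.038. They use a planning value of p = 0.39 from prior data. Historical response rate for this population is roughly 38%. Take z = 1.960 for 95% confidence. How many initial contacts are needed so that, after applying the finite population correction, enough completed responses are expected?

Completed interviews needed (unadjusted): n₀ = 1.960² × 0.2379 / 0.038² ≈ 632.91 → 633.
FPC for N = 1,820: n = 633 / (1 + 632/1820) = 633 / 1.3473 ≈ 469.85 → 470.
At a 38% response rate, contacts needed = 470 / 0.38 ≈ 1236.84 → 1237.

1237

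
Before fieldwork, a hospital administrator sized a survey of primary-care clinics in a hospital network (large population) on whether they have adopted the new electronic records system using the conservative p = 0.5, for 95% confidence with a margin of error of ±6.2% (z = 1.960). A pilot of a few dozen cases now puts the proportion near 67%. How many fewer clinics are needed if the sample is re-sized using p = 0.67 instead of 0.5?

Conservative (p = 0.5): n = 1.960² × 0.25 / 0.062² ≈ 249.84 → 250.
Using p = 0.67: p(1−p) = 0.2211, so n = 1.960² × 0.2211 / 0.062² ≈ 220.96 → 221.
Reduction: 250 − 221 = 29.

29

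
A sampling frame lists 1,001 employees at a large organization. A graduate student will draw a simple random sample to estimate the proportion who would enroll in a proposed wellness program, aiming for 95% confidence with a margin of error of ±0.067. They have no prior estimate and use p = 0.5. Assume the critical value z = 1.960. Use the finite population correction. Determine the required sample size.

Unadjusted: n₀ = 1.960² × 0.50 × 0.50 / 0.067² ≈ 213.95, so n₀ = 214.
Finite population correction with N = 1,001: n = n₀ / (1 + (n₀−1)/N) = 214 / (1 + 213/1001) = 214 / 1.2128 ≈ 176.45.
Rounding up, n = 177.

177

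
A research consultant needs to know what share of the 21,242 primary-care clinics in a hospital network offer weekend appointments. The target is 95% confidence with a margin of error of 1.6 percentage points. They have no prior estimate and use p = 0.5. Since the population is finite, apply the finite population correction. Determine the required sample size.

3189

For 95% confidence, z = 1.960.
Unadjusted: n₀ = 1.960² × 0.50 × 0.50 / 0.016² ≈ 3751.56, so n₀ = 3752.
Finite population correction with N = 21,242: n = n₀ / (1 + (n₀−1)/N) = 3752 / (1 + 3751/21242) = 3752 / 1.1766 ≈ 3188.89.
Rounding up, n = 3189.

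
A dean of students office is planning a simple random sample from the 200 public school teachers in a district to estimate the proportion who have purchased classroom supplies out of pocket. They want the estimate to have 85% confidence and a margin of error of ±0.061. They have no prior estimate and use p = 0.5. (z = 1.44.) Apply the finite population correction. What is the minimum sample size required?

Unadjusted: n₀ = 1.44² × 0.50 × 0.50 / 0.061² ≈ 139.32, so n₀ = 140.
Finite population correction with N = 200: n = n₀ / (1 + (n₀−1)/N) = 140 / (1 + 139/200) = 140 / 1.6950 ≈ 82.60.
Rounding up, n = 83.

83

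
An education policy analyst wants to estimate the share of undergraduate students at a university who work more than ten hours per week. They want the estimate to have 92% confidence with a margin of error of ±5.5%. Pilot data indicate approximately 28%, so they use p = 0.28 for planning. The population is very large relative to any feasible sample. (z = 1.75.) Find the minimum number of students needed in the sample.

With p = 0.28, p(1−p) = 0.2016.
n = z²·p(1−p)/E² = 1.75² × 0.2016 / 0.055² = 3.0625 × 0.2016 / 0.003025 ≈ 204.10.
Rounding up gives n = 205.

205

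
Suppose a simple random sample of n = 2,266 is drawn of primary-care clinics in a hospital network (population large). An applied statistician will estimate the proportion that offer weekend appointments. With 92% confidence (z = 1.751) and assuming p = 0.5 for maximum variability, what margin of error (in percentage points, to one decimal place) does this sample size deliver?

SE(p̂) = √[p(1−p)/n] = √[0.2500/2266] = 0.01050.
E = z × SE = 1.751 × 0.01050 = 0.01839, or 1.8 percentage points.

1.8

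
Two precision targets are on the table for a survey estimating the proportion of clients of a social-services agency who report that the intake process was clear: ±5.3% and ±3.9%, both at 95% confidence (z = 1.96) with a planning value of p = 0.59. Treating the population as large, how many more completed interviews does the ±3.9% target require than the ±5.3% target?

280

At ±5.3%: n = 1.96² × 0.2419 / 0.053² ≈ 330.82 → 331.
At ±3.9%: n = 1.96² × 0.2419 / 0.039² ≈ 610.97 → 611.
Additional respondents: 611 − 331 = 280.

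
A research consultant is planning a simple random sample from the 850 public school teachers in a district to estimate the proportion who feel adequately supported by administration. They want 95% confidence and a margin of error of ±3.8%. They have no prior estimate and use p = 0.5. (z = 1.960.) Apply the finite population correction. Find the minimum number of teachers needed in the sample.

Unadjusted: n₀ = 1.960² × 0.50 × 0.50 / 0.038² ≈ 665.10, so n₀ = 666.
Finite population correction with N = 850: n = n₀ / (1 + (n₀−1)/N) = 666 / (1 + 665/850) = 666 / 1.7824 ≈ 373.66.
Rounding up, n = 374.

374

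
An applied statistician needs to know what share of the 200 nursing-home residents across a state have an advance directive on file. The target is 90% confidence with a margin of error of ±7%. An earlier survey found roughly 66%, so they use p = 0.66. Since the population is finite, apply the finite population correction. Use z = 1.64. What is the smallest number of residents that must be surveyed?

Unadjusted: n₀ = 1.64² × 0.66 × 0.34 / 0.070² ≈ 123.17, so n₀ = 124.
Finite population correction with N = 200: n = n₀ / (1 + (n₀−1)/N) = 124 / (1 + 123/200) = 124 / 1.6150 ≈ 76.78.
Rounding up, n = 77.

77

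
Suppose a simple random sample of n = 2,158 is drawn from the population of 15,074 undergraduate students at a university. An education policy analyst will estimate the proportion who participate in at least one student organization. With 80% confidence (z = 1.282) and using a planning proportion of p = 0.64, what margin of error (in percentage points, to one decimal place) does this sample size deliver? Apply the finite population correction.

1.2

Finite-population factor: (N−n)/(N−1) = (15074−2158)/(15074−1) = 0.8569.
SE(p̂) = √[p(1−p)/n · (N−n)/(N−1)] = √[0.2304/2158 × 0.8569] = 0.00956.
E = z × SE = 1.282 × 0.00956 = 0.01226 ≈ 1.2 percentage points.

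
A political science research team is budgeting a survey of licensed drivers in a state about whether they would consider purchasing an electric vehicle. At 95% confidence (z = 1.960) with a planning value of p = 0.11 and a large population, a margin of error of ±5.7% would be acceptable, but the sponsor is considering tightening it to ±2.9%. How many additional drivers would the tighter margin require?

At ±5.7%: n = 1.960² × 0.0979 / 0.057² ≈ 115.76 → 116.
At ±2.9%: n = 1.960² × 0.0979 / 0.029² ≈ 447.20 → 448.
Additional respondents: 448 − 116 = 332.

332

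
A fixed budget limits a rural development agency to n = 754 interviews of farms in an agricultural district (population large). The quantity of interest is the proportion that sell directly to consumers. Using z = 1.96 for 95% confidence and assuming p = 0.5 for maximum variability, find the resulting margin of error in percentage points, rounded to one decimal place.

SE(p̂) = √[p(1−p)/n] = √[0.2500/754] = 0.01821.
E = z × SE = 1.96 × 0.01821 = 0.03569, or 3.6 percentage points.

3.6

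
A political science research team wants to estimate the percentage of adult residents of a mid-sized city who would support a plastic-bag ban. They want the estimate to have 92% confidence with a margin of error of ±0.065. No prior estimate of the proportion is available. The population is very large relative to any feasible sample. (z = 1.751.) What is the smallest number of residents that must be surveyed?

With no prior estimate, use p = 0.5, giving p(1−p) = 0.25.
n = z²·p(1−p)/E² = 1.751² × 0.2500 / 0.065² = 3.0660 × 0.2500 / 0.004225 ≈ 181.42.
Rounding up gives n = 182.

182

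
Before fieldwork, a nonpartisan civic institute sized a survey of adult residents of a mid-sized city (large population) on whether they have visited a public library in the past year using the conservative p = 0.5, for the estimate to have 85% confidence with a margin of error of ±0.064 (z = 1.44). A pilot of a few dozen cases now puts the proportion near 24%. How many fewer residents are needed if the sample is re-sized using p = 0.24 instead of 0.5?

34

Conservative (p = 0.5): n = 1.44² × 0.25 / 0.064² ≈ 126.56 → 127.
Using p = 0.24: p(1−p) = 0.1824, so n = 1.44² × 0.1824 / 0.064² ≈ 92.34 → 93.
Reduction: 127 − 93 = 34.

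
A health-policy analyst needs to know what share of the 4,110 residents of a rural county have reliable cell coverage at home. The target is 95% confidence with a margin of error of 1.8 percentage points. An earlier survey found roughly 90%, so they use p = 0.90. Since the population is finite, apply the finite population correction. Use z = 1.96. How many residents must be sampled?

848

Unadjusted: n₀ = 1.96² × 0.90 × 0.10 / 0.018² ≈ 1067.11, so n₀ = 1068.
Finite population correction with N = 4,110: n = n₀ / (1 + (n₀−1)/N) = 1068 / (1 + 1067/4110) = 1068 / 1.2596 ≈ 847.88.
Rounding up, n = 848.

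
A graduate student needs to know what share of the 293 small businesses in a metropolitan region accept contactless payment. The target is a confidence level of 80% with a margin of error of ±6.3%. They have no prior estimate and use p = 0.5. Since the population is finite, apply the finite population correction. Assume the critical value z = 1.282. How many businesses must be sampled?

77

Unadjusted: n₀ = 1.282² × 0.50 × 0.50 / 0.063² ≈ 103.52, so n₀ = 104.
Finite population correction with N = 293: n = n₀ / (1 + (n₀−1)/N) = 104 / (1 + 103/293) = 104 / 1.3515 ≈ 76.95.
Rounding up, n = 77.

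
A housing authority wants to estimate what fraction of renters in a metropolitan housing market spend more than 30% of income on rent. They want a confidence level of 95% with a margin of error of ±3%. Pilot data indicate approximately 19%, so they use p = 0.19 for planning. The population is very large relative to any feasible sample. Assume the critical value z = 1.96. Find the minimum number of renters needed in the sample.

With p = 0.19, p(1−p) = 0.1539.
n = z²·p(1−p)/E² = 1.96² × 0.1539 / 0.030² = 3.8416 × 0.1539 / 0.000900 ≈ 656.91.
Rounding up gives n = 657.

657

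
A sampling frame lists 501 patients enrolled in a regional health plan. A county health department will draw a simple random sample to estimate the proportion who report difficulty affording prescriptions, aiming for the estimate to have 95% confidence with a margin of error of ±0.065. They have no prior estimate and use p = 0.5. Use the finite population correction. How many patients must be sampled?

157

For 95% confidence, z = 1.960.
Unadjusted: n₀ = 1.960² × 0.50 × 0.50 / 0.065² ≈ 227.31, so n₀ = 228.
Finite population correction with N = 501: n = n₀ / (1 + (n₀−1)/N) = 228 / (1 + 227/501) = 228 / 1.4531 ≈ 156.91.
Rounding up, n = 157.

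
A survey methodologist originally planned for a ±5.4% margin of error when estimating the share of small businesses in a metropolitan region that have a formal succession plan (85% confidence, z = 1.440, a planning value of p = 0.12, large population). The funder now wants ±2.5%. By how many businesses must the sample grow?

275

At ±5.4%: n = 1.440² × 0.1056 / 0.054² ≈ 75.09 → 76.
At ±2.5%: n = 1.440² × 0.1056 / 0.025² ≈ 350.36 → 351.
Additional respondents: 351 − 76 = 275.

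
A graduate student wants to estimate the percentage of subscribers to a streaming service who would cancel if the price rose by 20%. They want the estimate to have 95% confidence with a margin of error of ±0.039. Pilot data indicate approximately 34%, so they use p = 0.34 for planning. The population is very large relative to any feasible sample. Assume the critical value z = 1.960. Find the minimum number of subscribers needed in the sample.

567

With p = 0.34, p(1−p) = 0.2244.
n = z²·p(1−p)/E² = 1.960² × 0.2244 / 0.039² = 3.8416 × 0.2244 / 0.001521 ≈ 566.77.
Rounding up gives n = 567.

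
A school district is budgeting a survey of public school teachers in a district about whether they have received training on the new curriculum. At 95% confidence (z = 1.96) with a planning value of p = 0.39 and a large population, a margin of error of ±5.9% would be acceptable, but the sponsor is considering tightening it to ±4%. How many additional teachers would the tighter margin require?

At ±5.9%: n = 1.96² × 0.2379 / 0.059² ≈ 262.54 → 263.
At ±4%: n = 1.96² × 0.2379 / 0.040² ≈ 571.20 → 572.
Additional respondents: 572 − 263 = 309.

309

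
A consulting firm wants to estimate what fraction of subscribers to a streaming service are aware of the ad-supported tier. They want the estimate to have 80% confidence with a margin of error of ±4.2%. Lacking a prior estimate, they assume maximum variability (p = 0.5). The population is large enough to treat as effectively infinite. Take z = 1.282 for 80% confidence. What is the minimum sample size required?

233

With p = 0.5, p(1−p) = 0.25.
n = z²·p(1−p)/E² = 1.282² × 0.2500 / 0.042² = 1.6435 × 0.2500 / 0.001764 ≈ 232.93.
Rounding up gives n = 233.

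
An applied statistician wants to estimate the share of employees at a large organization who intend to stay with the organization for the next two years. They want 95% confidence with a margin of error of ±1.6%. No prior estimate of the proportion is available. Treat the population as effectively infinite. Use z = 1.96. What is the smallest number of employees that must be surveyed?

With no prior estimate, use p = 0.5, giving p(1−p) = 0.25.
n = z²·p(1−p)/E² = 1.96² × 0.2500 / 0.016² = 3.8416 × 0.2500 / 0.000256 ≈ 3751.56.
Rounding up gives n = 3752.

3752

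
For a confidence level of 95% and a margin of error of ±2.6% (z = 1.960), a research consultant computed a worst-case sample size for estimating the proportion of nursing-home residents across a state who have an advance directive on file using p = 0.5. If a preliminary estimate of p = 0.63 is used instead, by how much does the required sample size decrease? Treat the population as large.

96

Conservative (p = 0.5): n = 1.960² × 0.25 / 0.026² ≈ 1420.71 → 1421.
Using p = 0.63: p(1−p) = 0.2331, so n = 1.960² × 0.2331 / 0.026² ≈ 1324.67 → 1325.
Reduction: 1421 − 1325 = 96.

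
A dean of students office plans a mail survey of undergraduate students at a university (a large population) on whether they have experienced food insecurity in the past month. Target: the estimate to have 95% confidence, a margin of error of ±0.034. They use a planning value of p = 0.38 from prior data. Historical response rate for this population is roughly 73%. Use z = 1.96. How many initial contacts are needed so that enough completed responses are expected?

Completed interviews needed: n₀ = 1.96² × 0.2356 / 0.034² ≈ 782.94 → 783.
At a 73% response rate, contacts needed = 783 / 0.73 ≈ 1072.60 → 1073.

1073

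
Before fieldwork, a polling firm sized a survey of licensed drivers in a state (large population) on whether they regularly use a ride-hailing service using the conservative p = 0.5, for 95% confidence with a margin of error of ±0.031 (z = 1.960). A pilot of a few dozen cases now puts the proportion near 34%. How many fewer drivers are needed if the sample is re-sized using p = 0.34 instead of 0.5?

102

Conservative (p = 0.5): n = 1.960² × 0.25 / 0.031² ≈ 999.38 → 1000.
Using p = 0.34: p(1−p) = 0.2244, so n = 1.960² × 0.2244 / 0.031² ≈ 897.04 → 898.
Reduction: 1000 − 898 = 102.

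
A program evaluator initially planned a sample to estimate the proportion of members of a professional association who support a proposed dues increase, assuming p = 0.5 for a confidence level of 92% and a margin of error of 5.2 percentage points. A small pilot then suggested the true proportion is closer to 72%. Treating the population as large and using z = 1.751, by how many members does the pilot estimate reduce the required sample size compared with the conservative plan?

Conservative (p = 0.5): n = 1.751² × 0.25 / 0.052² ≈ 283.47 → 284.
Using p = 0.72: p(1−p) = 0.2016, so n = 1.751² × 0.2016 / 0.052² ≈ 228.59 → 229.
Reduction: 284 − 229 = 55.

55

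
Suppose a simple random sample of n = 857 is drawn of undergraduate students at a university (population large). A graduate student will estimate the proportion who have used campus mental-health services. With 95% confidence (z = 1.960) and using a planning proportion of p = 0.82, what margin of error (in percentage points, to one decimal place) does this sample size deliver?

2.6

SE(p̂) = √[p(1−p)/n] = √[0.1476/857] = 0.01312.
E = z × SE = 1.960 × 0.01312 = 0.02572, or 2.6 percentage points.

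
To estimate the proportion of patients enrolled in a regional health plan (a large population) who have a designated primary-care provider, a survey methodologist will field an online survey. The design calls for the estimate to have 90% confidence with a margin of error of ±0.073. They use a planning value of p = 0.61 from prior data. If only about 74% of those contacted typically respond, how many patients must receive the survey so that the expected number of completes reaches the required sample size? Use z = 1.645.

164

Completed interviews needed: n₀ = 1.645² × 0.2379 / 0.073² ≈ 120.80 → 121.
At a 74% response rate, contacts needed = 121 / 0.74 ≈ 163.51 → 164.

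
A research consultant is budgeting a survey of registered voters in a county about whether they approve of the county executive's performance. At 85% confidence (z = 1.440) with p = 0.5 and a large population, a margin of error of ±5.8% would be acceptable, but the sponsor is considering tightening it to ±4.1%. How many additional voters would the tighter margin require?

At ±5.8%: n = 1.440² × 0.2500 / 0.058² ≈ 154.10 → 155.
At ±4.1%: n = 1.440² × 0.2500 / 0.041² ≈ 308.39 → 309.
Additional respondents: 309 − 155 = 154.

154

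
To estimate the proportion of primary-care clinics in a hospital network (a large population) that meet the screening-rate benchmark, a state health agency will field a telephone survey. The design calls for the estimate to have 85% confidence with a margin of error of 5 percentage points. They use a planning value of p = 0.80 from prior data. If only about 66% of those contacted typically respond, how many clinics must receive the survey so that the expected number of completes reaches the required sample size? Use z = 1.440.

202

Completed interviews needed: n₀ = 1.440² × 0.1600 / 0.050² ≈ 132.71 → 133.
At a 66% response rate, contacts needed = 133 / 0.66 ≈ 201.52 → 202.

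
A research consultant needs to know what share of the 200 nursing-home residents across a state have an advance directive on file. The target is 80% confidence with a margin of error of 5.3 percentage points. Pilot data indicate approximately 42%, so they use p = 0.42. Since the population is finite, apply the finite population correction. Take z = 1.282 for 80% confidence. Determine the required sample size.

Unadjusted: n₀ = 1.282² × 0.42 × 0.58 / 0.053² ≈ 142.53, so n₀ = 143.
Finite population correction with N = 200: n = n₀ / (1 + (n₀−1)/N) = 143 / (1 + 142/200) = 143 / 1.7100 ≈ 83.63.
Rounding up, n = 84.

84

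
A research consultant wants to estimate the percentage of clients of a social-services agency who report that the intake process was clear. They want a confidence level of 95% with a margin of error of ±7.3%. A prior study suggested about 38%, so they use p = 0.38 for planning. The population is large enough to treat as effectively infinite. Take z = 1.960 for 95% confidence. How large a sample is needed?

With p = 0.38, p(1−p) = 0.2356.
n = z²·p(1−p)/E² = 1.960² × 0.2356 / 0.073² = 3.8416 × 0.2356 / 0.005329 ≈ 169.84.
Rounding up gives n = 170.

170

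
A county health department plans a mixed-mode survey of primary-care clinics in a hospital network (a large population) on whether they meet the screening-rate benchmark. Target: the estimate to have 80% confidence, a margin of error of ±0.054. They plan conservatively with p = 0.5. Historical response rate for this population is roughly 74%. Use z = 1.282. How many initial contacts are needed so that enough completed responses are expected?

Completed interviews needed: n₀ = 1.282² × 0.2500 / 0.054² ≈ 140.91 → 141.
At a 74% response rate, contacts needed = 141 / 0.74 ≈ 190.54 → 191.

191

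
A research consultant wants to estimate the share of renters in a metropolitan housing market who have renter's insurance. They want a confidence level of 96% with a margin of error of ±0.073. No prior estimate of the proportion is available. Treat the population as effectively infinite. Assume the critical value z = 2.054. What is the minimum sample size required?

With no prior estimate, use p = 0.5, giving p(1−p) = 0.25.
n = z²·p(1−p)/E² = 2.054² × 0.2500 / 0.073² = 4.2189 × 0.2500 / 0.005329 ≈ 197.92.
Rounding up gives n = 198.

198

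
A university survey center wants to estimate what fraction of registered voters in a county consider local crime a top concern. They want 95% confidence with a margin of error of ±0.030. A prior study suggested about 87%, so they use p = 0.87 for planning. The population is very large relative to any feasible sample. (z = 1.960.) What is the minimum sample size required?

With p = 0.87, p(1−p) = 0.1131.
n = z²·p(1−p)/E² = 1.960² × 0.1131 / 0.030² = 3.8416 × 0.1131 / 0.000900 ≈ 482.76.
Rounding up gives n = 483.

483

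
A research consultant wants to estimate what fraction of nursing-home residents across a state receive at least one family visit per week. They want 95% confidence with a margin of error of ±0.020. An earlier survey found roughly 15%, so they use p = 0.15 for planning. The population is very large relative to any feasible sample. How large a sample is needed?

For 95% confidence, z = 1.960.
With p = 0.15, p(1−p) = 0.1275.
n = z²·p(1−p)/E² = 1.960² × 0.1275 / 0.020² = 3.8416 × 0.1275 / 0.000400 ≈ 1224.51.
Rounding up gives n = 1225.

1225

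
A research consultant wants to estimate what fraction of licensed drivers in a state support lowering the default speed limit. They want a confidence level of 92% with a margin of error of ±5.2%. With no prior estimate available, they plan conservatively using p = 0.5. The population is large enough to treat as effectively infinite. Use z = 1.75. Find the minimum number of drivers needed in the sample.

With p = 0.5, p(1−p) = 0.25.
n = z²·p(1−p)/E² = 1.75² × 0.2500 / 0.052² = 3.0625 × 0.2500 / 0.002704 ≈ 283.15.
Rounding up gives n = 284.

284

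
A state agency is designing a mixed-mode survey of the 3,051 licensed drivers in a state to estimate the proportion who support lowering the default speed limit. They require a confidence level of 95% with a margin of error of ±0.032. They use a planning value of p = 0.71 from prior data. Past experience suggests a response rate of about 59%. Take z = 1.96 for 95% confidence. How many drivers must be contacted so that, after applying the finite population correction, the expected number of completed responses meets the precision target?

Completed interviews needed (unadjusted): n₀ = 1.96² × 0.2059 / 0.032² ≈ 772.45 → 773.
FPC for N = 3,051: n = 773 / (1 + 772/3051) = 773 / 1.2530 ≈ 616.90 → 617.
At a 59% response rate, contacts needed = 617 / 0.59 ≈ 1045.76 → 1046.

1046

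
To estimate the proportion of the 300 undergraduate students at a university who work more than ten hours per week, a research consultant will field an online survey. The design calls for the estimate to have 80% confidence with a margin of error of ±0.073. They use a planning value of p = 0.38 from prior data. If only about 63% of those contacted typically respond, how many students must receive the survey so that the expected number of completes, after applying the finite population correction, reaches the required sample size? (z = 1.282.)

Completed interviews needed (unadjusted): n₀ = 1.282² × 0.2356 / 0.073² ≈ 72.66 → 73.
FPC for N = 300: n = 73 / (1 + 72/300) = 73 / 1.2400 ≈ 58.87 → 59.
At a 63% response rate, contacts needed = 59 / 0.63 ≈ 93.65 → 94.

94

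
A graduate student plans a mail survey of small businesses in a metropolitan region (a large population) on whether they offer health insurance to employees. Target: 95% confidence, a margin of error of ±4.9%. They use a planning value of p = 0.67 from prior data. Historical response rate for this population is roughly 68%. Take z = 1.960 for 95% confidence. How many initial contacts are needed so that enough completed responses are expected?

Completed interviews needed: n₀ = 1.960² × 0.2211 / 0.049² ≈ 353.76 → 354.
At a 68% response rate, contacts needed = 354 / 0.68 ≈ 520.59 → 521.

521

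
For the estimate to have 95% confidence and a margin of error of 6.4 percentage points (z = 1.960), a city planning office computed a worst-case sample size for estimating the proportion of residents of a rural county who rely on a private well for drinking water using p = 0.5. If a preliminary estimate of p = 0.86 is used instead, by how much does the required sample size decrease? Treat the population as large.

122

Conservative (p = 0.5): n = 1.960² × 0.25 / 0.064² ≈ 234.47 → 235.
Using p = 0.86: p(1−p) = 0.1204, so n = 1.960² × 0.1204 / 0.064² ≈ 112.92 → 113.
Reduction: 235 − 113 = 122.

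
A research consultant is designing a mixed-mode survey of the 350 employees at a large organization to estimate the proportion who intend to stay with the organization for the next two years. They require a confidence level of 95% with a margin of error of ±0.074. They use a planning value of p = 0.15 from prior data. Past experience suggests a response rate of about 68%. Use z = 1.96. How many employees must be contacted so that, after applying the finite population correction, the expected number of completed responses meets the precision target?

Completed interviews needed (unadjusted): n₀ = 1.96² × 0.1275 / 0.074² ≈ 89.45 → 90.
FPC for N = 350: n = 90 / (1 + 89/350) = 90 / 1.2543 ≈ 71.75 → 72.
At a 68% response rate, contacts needed = 72 / 0.68 ≈ 105.88 → 106.

106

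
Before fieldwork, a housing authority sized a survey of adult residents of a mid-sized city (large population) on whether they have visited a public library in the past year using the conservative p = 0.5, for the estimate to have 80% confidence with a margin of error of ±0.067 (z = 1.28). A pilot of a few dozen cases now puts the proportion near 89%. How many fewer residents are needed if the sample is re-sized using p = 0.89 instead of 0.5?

56

Conservative (p = 0.5): n = 1.28² × 0.25 / 0.067² ≈ 91.25 → 92.
Using p = 0.89: p(1−p) = 0.0979, so n = 1.28² × 0.0979 / 0.067² ≈ 35.73 → 36.
Reduction: 92 − 36 = 56.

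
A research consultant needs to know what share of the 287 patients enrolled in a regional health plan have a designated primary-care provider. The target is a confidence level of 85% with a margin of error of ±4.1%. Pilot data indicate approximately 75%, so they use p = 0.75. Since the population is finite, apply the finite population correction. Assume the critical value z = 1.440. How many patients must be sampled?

Unadjusted: n₀ = 1.440² × 0.75 × 0.25 / 0.041² ≈ 231.29, so n₀ = 232.
Finite population correction with N = 287: n = n₀ / (1 + (n₀−1)/N) = 232 / (1 + 231/287) = 232 / 1.8049 ≈ 128.54.
Rounding up, n = 129.

129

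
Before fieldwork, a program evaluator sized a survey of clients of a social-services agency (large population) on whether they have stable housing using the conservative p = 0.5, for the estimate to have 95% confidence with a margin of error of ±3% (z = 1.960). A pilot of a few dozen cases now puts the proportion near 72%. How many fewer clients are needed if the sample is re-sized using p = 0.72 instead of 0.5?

Conservative (p = 0.5): n = 1.960² × 0.25 / 0.030² ≈ 1067.11 → 1068.
Using p = 0.72: p(1−p) = 0.2016, so n = 1.960² × 0.2016 / 0.030² ≈ 860.52 → 861.
Reduction: 1068 − 861 = 207.

207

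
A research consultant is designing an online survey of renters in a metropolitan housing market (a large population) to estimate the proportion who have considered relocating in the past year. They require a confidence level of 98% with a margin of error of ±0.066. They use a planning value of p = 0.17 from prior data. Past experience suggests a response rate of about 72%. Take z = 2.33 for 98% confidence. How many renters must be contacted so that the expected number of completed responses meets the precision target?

Completed interviews needed: n₀ = 2.33² × 0.1411 / 0.066² ≈ 175.85 → 176.
At a 72% response rate, contacts needed = 176 / 0.72 ≈ 244.44 → 245.

245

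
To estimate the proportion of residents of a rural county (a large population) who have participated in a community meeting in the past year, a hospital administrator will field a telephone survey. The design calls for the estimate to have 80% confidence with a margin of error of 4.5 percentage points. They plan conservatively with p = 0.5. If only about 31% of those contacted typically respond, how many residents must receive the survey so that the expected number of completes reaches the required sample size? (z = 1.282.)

Completed interviews needed: n₀ = 1.282² × 0.2500 / 0.045² ≈ 202.90 → 203.
At a 31% response rate, contacts needed = 203 / 0.31 ≈ 654.84 → 655.

655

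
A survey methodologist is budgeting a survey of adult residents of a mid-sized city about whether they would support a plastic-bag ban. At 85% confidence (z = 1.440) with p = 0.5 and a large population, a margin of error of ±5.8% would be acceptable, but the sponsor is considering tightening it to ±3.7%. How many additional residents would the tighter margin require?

224

At ±5.8%: n = 1.440² × 0.2500 / 0.058² ≈ 154.10 → 155.
At ±3.7%: n = 1.440² × 0.2500 / 0.037² ≈ 378.67 → 379.
Additional respondents: 379 − 155 = 224.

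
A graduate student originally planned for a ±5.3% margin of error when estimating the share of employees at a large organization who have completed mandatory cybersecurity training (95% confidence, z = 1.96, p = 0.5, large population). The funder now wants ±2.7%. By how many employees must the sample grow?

976

At ±5.3%: n = 1.96² × 0.2500 / 0.053² ≈ 341.90 → 342.
At ±2.7%: n = 1.96² × 0.2500 / 0.027² ≈ 1317.42 → 1318.
Additional respondents: 1318 − 342 = 976.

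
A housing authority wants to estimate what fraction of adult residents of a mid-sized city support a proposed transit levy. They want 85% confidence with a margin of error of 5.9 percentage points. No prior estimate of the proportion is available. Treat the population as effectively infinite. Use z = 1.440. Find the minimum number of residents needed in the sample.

With no prior estimate, use p = 0.5, giving p(1−p) = 0.25.
n = z²·p(1−p)/E² = 1.440² × 0.2500 / 0.059² = 2.0736 × 0.2500 / 0.003481 ≈ 148.92.
Rounding up gives n = 149.

149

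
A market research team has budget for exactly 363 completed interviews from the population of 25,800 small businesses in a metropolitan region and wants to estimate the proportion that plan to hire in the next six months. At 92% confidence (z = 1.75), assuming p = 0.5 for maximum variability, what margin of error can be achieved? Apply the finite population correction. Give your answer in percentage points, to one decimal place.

4.6

Finite-population factor: (N−n)/(N−1) = (25800−363)/(25800−1) = 0.9860.
SE(p̂) = √[p(1−p)/n · (N−n)/(N−1)] = √[0.2500/363 × 0.9860] = 0.02606.
E = z × SE = 1.75 × 0.02606 = 0.04560 ≈ 4.6 percentage points.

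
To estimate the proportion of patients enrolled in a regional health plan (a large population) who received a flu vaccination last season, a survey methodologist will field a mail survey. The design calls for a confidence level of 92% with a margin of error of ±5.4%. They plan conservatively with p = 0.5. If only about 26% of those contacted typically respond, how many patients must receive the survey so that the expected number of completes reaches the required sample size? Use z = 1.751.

Completed interviews needed: n₀ = 1.751² × 0.2500 / 0.054² ≈ 262.86 → 263.
At a 26% response rate, contacts needed = 263 / 0.26 ≈ 1011.54 → 1012.

1012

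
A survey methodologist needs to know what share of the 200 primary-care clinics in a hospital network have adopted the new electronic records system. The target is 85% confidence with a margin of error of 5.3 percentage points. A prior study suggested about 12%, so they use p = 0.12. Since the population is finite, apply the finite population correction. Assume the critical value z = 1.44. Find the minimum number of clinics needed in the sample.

57

Unadjusted: n₀ = 1.44² × 0.12 × 0.88 / 0.053² ≈ 77.95, so n₀ = 78.
Finite population correction with N = 200: n = n₀ / (1 + (n₀−1)/N) = 78 / (1 + 77/200) = 78 / 1.3850 ≈ 56.32.
Rounding up, n = 57.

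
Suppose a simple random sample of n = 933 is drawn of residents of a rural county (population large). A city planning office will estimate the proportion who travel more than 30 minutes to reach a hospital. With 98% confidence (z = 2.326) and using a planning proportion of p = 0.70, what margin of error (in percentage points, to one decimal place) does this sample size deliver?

SE(p̂) = √[p(1−p)/n] = √[0.2100/933] = 0.01500.
E = z × SE = 2.326 × 0.01500 = 0.03490, or 3.5 percentage points.

3.5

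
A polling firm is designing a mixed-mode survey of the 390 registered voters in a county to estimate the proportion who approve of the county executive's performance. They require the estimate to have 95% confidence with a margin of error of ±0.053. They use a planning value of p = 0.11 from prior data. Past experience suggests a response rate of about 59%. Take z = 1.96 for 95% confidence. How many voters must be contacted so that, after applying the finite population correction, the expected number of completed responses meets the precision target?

170

Completed interviews needed (unadjusted): n₀ = 1.96² × 0.0979 / 0.053² ≈ 133.89 → 134.
FPC for N = 390: n = 134 / (1 + 133/390) = 134 / 1.3410 ≈ 99.92 → 100.
At a 59% response rate, contacts needed = 100 / 0.59 ≈ 169.49 → 170.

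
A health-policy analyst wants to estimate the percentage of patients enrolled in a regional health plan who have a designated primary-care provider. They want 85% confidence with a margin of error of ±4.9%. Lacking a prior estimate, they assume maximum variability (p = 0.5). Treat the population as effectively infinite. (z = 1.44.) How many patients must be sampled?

216

With p = 0.5, p(1−p) = 0.25.
n = z²·p(1−p)/E² = 1.44² × 0.2500 / 0.049² = 2.0736 × 0.2500 / 0.002401 ≈ 215.91.
Rounding up gives n = 216.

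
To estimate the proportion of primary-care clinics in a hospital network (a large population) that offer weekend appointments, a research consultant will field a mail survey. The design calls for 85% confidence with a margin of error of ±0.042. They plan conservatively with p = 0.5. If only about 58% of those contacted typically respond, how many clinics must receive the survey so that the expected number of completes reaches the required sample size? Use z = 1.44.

Completed interviews needed: n₀ = 1.44² × 0.2500 / 0.042² ≈ 293.88 → 294.
At a 58% response rate, contacts needed = 294 / 0.58 ≈ 506.90 → 507.

507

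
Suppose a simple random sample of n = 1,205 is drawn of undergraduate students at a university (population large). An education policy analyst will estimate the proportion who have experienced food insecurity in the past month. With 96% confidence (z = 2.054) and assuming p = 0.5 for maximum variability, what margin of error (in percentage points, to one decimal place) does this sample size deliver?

3.0

SE(p̂) = √[p(1−p)/n] = √[0.2500/1205] = 0.01440.
E = z × SE = 2.054 × 0.01440 = 0.02959, or 3.0 percentage points.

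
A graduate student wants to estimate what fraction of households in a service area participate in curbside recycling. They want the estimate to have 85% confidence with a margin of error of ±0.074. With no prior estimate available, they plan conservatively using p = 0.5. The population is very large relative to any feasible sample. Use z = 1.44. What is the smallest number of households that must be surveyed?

With p = 0.5, p(1−p) = 0.25.
n = z²·p(1−p)/E² = 1.44² × 0.2500 / 0.074² = 2.0736 × 0.2500 / 0.005476 ≈ 94.67.
Rounding up gives n = 95.

95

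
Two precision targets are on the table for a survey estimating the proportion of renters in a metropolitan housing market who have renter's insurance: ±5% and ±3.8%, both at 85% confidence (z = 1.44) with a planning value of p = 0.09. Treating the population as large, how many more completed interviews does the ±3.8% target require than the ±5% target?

50

At ±5%: n = 1.44² × 0.0819 / 0.050² ≈ 67.93 → 68.
At ±3.8%: n = 1.44² × 0.0819 / 0.038² ≈ 117.61 → 118.
Additional respondents: 118 − 68 = 50.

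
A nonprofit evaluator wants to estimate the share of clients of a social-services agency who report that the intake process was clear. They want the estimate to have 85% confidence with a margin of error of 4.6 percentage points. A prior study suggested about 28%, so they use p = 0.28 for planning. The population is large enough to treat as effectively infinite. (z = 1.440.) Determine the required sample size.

With p = 0.28, p(1−p) = 0.2016.
n = z²·p(1−p)/E² = 1.440² × 0.2016 / 0.046² = 2.0736 × 0.2016 / 0.002116 ≈ 197.56.
Rounding up gives n = 198.

198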